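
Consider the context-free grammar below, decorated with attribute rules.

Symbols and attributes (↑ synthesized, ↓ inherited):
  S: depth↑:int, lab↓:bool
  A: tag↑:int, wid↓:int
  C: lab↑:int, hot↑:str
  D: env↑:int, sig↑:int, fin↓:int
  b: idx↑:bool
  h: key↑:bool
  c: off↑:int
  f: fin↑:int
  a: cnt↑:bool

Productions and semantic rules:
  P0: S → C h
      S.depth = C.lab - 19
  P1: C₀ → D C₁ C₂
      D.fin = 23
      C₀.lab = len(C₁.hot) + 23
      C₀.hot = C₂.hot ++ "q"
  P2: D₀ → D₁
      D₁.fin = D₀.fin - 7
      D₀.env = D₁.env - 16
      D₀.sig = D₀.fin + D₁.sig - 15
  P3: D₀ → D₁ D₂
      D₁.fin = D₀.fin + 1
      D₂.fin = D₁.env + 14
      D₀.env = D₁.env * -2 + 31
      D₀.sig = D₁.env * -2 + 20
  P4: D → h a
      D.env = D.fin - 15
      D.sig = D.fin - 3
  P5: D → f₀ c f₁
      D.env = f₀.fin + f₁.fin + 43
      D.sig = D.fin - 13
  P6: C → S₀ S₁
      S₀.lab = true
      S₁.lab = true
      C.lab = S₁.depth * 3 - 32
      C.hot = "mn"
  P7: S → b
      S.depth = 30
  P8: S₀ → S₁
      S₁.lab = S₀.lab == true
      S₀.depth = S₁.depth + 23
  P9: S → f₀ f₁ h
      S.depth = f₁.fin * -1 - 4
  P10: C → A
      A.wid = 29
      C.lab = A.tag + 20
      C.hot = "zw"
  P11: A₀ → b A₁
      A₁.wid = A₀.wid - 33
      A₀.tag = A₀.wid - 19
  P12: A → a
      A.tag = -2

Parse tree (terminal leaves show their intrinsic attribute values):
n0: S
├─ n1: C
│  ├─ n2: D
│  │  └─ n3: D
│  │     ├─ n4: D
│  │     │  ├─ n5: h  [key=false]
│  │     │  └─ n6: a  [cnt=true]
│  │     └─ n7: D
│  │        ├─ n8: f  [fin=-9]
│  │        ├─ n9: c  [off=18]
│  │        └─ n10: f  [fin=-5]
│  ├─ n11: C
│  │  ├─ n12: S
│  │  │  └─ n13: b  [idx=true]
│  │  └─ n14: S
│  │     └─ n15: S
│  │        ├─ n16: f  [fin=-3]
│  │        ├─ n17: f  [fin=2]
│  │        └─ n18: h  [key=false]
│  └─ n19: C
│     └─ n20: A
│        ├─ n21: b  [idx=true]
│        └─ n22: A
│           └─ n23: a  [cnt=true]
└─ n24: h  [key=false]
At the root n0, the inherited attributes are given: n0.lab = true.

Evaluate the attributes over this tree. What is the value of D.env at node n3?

27

1. n0.lab = true  [given at root]
2. n2.fin = 23  [23]
3. n3.fin = 16  [D₀.fin - 7]
4. n4.fin = 17  [D₀.fin + 1]
5. n5.key = false  [terminal]
6. n6.cnt = true  [terminal]
7. n4.env = 2  [D.fin - 15]
8. n4.sig = 14  [D.fin - 3]
9. n7.fin = 16  [D₁.env + 14]
10. n8.fin = -9  [terminal]
11. n9.off = 18  [terminal]
12. n10.fin = -5  [terminal]
13. n7.env = 29  [f₀.fin + f₁.fin + 43]
14. n7.sig = 3  [D.fin - 13]
15. n3.env = 27  [D₁.env * -2 + 31]
16. n3.sig = 16  [D₁.env * -2 + 20]
17. n2.env = 11  [D₁.env - 16]
18. n2.sig = 24  [D₀.fin + D₁.sig - 15]
19. n12.lab = true  [true]
20. n13.idx = true  [terminal]
21. n12.depth = 30  [30]
22. n14.lab = true  [true]
23. n15.lab = true  [S₀.lab == true]
24. n16.fin = -3  [terminal]
25. n17.fin = 2  [terminal]
26. n18.key = false  [terminal]
27. n15.depth = -6  [f₁.fin * -1 - 4]
28. n14.depth = 17  [S₁.depth + 23]
29. n11.lab = 19  [S₁.depth * 3 - 32]
30. n11.hot = "mn"  ["mn"]
31. n20.wid = 29  [29]
32. n21.idx = true  [terminal]
33. n22.wid = -4  [A₀.wid - 33]
34. n23.cnt = true  [terminal]
35. n22.tag = -2  [-2]
36. n20.tag = 10  [A₀.wid - 19]
37. n19.lab = 30  [A.tag + 20]
38. n19.hot = "zw"  ["zw"]
39. n1.lab = 25  [len(C₁.hot) + 23]
40. n1.hot = "zwq"  [C₂.hot ++ "q"]
41. n24.key = false  [terminal]
42. n0.depth = 6  [C.lab - 19]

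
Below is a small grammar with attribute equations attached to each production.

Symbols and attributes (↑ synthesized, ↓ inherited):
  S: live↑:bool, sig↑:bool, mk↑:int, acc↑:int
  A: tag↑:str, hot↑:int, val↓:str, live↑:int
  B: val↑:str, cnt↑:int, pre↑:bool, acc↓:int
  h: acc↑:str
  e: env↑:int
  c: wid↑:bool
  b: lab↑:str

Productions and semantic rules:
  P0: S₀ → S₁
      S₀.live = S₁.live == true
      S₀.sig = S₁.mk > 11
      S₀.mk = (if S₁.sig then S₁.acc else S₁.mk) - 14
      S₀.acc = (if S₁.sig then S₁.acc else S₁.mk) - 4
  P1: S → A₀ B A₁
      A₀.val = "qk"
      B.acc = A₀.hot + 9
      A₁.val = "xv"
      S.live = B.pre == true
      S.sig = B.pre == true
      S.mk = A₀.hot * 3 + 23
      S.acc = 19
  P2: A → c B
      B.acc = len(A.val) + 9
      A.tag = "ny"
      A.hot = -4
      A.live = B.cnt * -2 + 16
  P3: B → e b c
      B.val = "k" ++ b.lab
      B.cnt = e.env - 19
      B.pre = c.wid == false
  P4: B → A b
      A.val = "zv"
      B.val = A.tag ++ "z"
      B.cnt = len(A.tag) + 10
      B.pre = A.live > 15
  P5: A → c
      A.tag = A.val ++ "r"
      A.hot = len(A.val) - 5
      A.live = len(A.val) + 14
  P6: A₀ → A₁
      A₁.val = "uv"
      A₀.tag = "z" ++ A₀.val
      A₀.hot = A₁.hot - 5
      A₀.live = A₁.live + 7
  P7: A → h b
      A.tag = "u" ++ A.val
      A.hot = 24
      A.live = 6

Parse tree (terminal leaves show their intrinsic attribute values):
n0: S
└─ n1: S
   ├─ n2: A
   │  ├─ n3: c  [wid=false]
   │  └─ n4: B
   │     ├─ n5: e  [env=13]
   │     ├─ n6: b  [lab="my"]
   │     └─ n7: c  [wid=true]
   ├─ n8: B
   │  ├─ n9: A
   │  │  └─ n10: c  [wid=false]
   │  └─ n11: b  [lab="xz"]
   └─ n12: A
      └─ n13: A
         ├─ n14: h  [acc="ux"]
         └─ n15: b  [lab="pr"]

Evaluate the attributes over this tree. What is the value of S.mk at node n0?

1. n2.val = "qk"  ["qk"]
2. n3.wid = false  [terminal]
3. n4.acc = 11  [len(A.val) + 9]
4. n5.env = 13  [terminal]
5. n6.lab = "my"  [terminal]
6. n7.wid = true  [terminal]
7. n4.val = "kmy"  ["k" ++ b.lab]
8. n4.cnt = -6  [e.env - 19]
9. n4.pre = false  [c.wid == false]
10. n2.tag = "ny"  ["ny"]
11. n2.hot = -4  [-4]
12. n2.live = 28  [B.cnt * -2 + 16]
13. n8.acc = 5  [A₀.hot + 9]
14. n9.val = "zv"  ["zv"]
15. n10.wid = false  [terminal]
16. n9.tag = "zvr"  [A.val ++ "r"]
17. n9.hot = -3  [len(A.val) - 5]
18. n9.live = 16  [len(A.val) + 14]
19. n11.lab = "xz"  [terminal]
20. n8.val = "zvrz"  [A.tag ++ "z"]
21. n8.cnt = 13  [len(A.tag) + 10]
22. n8.pre = true  [A.live > 15]
23. n12.val = "xv"  ["xv"]
24. n13.val = "uv"  ["uv"]
25. n14.acc = "ux"  [terminal]
26. n15.lab = "pr"  [terminal]
27. n13.tag = "uuv"  ["u" ++ A.val]
28. n13.hot = 24  [24]
29. n13.live = 6  [6]
30. n12.tag = "zxv"  ["z" ++ A₀.val]
31. n12.hot = 19  [A₁.hot - 5]
32. n12.live = 13  [A₁.live + 7]
33. n1.live = true  [B.pre == true]
34. n1.sig = true  [B.pre == true]
35. n1.mk = 11  [A₀.hot * 3 + 23]
36. n1.acc = 19  [19]
37. n0.live = true  [S₁.live == true]
38. n0.sig = false  [S₁.mk > 11]
39. n0.mk = 5  [(if S₁.sig then S₁.acc else S₁.mk) - 14]
40. n0.acc = 15  [(if S₁.sig then S₁.acc else S₁.mk) - 4]

5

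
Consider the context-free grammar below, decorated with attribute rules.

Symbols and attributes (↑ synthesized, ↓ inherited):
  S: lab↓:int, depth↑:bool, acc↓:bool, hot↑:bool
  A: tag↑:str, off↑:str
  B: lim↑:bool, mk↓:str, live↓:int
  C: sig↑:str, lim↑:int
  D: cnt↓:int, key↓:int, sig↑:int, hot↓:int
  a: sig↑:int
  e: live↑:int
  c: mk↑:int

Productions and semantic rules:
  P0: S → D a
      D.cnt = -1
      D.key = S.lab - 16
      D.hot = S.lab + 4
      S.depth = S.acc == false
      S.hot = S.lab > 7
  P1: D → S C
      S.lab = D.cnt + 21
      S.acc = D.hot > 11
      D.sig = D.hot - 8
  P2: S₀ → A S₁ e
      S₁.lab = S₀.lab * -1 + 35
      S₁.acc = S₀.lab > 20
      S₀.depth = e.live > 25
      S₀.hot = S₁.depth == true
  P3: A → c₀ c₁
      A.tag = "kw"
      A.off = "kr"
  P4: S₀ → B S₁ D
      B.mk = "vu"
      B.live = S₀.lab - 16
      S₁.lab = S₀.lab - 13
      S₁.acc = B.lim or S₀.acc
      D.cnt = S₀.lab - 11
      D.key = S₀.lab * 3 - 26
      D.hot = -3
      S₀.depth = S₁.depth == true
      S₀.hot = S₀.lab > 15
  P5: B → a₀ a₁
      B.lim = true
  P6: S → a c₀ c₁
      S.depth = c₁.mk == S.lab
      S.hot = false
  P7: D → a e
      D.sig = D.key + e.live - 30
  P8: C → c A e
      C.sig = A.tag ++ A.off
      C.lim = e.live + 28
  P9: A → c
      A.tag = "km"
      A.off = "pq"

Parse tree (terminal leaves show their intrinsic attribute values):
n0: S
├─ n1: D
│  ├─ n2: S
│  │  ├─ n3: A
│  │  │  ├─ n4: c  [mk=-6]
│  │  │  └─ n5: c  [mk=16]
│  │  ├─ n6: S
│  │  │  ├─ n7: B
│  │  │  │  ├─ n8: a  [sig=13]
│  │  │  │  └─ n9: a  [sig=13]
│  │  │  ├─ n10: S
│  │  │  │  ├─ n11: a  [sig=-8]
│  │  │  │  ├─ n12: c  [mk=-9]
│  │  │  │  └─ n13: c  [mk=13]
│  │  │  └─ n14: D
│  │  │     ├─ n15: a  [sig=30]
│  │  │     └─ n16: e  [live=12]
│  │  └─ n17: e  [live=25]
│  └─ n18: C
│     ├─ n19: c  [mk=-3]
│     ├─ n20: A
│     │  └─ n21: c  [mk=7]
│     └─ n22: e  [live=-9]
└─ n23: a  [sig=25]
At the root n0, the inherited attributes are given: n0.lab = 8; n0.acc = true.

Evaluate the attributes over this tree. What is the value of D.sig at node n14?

1. n0.lab = 8  [given at root]
2. n0.acc = true  [given at root]
3. n1.cnt = -1  [-1]
4. n1.key = -8  [S.lab - 16]
5. n1.hot = 12  [S.lab + 4]
6. n2.lab = 20  [D.cnt + 21]
7. n2.acc = true  [D.hot > 11]
8. n4.mk = -6  [terminal]
9. n5.mk = 16  [terminal]
10. n3.tag = "kw"  ["kw"]
11. n3.off = "kr"  ["kr"]
12. n6.lab = 15  [S₀.lab * -1 + 35]
13. n6.acc = false  [S₀.lab > 20]
14. n7.mk = "vu"  ["vu"]
15. n7.live = -1  [S₀.lab - 16]
16. n8.sig = 13  [terminal]
17. n9.sig = 13  [terminal]
18. n7.lim = true  [true]
19. n10.lab = 2  [S₀.lab - 13]
20. n10.acc = true  [B.lim or S₀.acc]
21. n11.sig = -8  [terminal]
22. n12.mk = -9  [terminal]
23. n13.mk = 13  [terminal]
24. n10.depth = false  [c₁.mk == S.lab]
25. n10.hot = false  [false]
26. n14.cnt = 4  [S₀.lab - 11]
27. n14.key = 19  [S₀.lab * 3 - 26]
28. n14.hot = -3  [-3]
29. n15.sig = 30  [terminal]
30. n16.live = 12  [terminal]
31. n14.sig = 1  [D.key + e.live - 30]
32. n6.depth = false  [S₁.depth == true]
33. n6.hot = false  [S₀.lab > 15]
34. n17.live = 25  [terminal]
35. n2.depth = false  [e.live > 25]
36. n2.hot = false  [S₁.depth == true]
37. n19.mk = -3  [terminal]
38. n21.mk = 7  [terminal]
39. n20.tag = "km"  ["km"]
40. n20.off = "pq"  ["pq"]
41. n22.live = -9  [terminal]
42. n18.sig = "kmpq"  [A.tag ++ A.off]
43. n18.lim = 19  [e.live + 28]
44. n1.sig = 4  [D.hot - 8]
45. n23.sig = 25  [terminal]
46. n0.depth = false  [S.acc == false]
47. n0.hot = true  [S.lab > 7]

1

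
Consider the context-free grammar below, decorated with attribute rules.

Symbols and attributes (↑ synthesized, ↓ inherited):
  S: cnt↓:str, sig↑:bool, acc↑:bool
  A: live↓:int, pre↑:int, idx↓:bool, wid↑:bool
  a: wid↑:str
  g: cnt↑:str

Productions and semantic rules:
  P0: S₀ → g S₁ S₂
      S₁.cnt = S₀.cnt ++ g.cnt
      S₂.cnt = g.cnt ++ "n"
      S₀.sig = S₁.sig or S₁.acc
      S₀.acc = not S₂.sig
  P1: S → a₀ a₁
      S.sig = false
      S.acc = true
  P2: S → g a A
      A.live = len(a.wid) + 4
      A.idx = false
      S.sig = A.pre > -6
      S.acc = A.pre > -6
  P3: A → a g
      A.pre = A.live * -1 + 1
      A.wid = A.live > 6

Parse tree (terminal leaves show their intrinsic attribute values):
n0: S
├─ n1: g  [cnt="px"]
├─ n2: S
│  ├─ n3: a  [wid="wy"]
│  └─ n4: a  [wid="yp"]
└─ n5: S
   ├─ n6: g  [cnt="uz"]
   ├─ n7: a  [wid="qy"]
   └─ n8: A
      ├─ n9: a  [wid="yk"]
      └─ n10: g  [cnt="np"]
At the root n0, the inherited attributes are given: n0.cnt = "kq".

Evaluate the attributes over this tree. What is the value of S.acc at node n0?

1. n0.cnt = "kq"  [given at root]
2. n1.cnt = "px"  [terminal]
3. n2.cnt = "kqpx"  [S₀.cnt ++ g.cnt]
4. n3.wid = "wy"  [terminal]
5. n4.wid = "yp"  [terminal]
6. n2.sig = false  [false]
7. n2.acc = true  [true]
8. n5.cnt = "pxn"  [g.cnt ++ "n"]
9. n6.cnt = "uz"  [terminal]
10. n7.wid = "qy"  [terminal]
11. n8.live = 6  [len(a.wid) + 4]
12. n8.idx = false  [false]
13. n9.wid = "yk"  [terminal]
14. n10.cnt = "np"  [terminal]
15. n8.pre = -5  [A.live * -1 + 1]
16. n8.wid = false  [A.live > 6]
17. n5.sig = true  [A.pre > -6]
18. n5.acc = true  [A.pre > -6]
19. n0.sig = true  [S₁.sig or S₁.acc]
20. n0.acc = false  [not S₂.sig]

false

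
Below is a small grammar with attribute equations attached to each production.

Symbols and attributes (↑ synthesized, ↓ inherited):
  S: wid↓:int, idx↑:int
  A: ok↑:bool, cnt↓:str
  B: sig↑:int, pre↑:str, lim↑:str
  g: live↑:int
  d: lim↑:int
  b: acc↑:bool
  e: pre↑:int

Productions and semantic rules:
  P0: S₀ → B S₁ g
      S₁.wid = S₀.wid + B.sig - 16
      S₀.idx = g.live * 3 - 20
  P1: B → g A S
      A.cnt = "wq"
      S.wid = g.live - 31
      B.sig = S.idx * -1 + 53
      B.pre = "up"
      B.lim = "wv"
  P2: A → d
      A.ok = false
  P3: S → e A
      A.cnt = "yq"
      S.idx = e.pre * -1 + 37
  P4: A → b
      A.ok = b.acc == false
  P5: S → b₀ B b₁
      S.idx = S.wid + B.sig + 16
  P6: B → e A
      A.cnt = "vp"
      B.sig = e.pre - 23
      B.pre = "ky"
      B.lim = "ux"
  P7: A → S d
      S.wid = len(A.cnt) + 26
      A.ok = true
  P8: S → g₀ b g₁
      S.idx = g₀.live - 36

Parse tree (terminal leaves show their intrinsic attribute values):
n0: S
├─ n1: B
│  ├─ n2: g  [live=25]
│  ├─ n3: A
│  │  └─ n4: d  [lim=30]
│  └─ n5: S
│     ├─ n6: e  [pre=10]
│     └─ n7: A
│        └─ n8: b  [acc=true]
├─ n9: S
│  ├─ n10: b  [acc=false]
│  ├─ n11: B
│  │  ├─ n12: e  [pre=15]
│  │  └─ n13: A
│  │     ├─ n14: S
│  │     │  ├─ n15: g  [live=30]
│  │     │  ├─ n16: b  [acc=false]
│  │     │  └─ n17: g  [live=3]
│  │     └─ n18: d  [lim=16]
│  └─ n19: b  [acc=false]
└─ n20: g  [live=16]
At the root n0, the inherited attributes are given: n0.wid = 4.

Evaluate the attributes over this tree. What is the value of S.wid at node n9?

1. n0.wid = 4  [given at root]
2. n2.live = 25  [terminal]
3. n3.cnt = "wq"  ["wq"]
4. n4.lim = 30  [terminal]
5. n3.ok = false  [false]
6. n5.wid = -6  [g.live - 31]
7. n6.pre = 10  [terminal]
8. n7.cnt = "yq"  ["yq"]
9. n8.acc = true  [terminal]
10. n7.ok = false  [b.acc == false]
11. n5.idx = 27  [e.pre * -1 + 37]
12. n1.sig = 26  [S.idx * -1 + 53]
13. n1.pre = "up"  ["up"]
14. n1.lim = "wv"  ["wv"]
15. n9.wid = 14  [S₀.wid + B.sig - 16]
16. n10.acc = false  [terminal]
17. n12.pre = 15  [terminal]
18. n13.cnt = "vp"  ["vp"]
19. n14.wid = 28  [len(A.cnt) + 26]
20. n15.live = 30  [terminal]
21. n16.acc = false  [terminal]
22. n17.live = 3  [terminal]
23. n14.idx = -6  [g₀.live - 36]
24. n18.lim = 16  [terminal]
25. n13.ok = true  [true]
26. n11.sig = -8  [e.pre - 23]
27. n11.pre = "ky"  ["ky"]
28. n11.lim = "ux"  ["ux"]
29. n19.acc = false  [terminal]
30. n9.idx = 22  [S.wid + B.sig + 16]
31. n20.live = 16  [terminal]
32. n0.idx = 28  [g.live * 3 - 20]

14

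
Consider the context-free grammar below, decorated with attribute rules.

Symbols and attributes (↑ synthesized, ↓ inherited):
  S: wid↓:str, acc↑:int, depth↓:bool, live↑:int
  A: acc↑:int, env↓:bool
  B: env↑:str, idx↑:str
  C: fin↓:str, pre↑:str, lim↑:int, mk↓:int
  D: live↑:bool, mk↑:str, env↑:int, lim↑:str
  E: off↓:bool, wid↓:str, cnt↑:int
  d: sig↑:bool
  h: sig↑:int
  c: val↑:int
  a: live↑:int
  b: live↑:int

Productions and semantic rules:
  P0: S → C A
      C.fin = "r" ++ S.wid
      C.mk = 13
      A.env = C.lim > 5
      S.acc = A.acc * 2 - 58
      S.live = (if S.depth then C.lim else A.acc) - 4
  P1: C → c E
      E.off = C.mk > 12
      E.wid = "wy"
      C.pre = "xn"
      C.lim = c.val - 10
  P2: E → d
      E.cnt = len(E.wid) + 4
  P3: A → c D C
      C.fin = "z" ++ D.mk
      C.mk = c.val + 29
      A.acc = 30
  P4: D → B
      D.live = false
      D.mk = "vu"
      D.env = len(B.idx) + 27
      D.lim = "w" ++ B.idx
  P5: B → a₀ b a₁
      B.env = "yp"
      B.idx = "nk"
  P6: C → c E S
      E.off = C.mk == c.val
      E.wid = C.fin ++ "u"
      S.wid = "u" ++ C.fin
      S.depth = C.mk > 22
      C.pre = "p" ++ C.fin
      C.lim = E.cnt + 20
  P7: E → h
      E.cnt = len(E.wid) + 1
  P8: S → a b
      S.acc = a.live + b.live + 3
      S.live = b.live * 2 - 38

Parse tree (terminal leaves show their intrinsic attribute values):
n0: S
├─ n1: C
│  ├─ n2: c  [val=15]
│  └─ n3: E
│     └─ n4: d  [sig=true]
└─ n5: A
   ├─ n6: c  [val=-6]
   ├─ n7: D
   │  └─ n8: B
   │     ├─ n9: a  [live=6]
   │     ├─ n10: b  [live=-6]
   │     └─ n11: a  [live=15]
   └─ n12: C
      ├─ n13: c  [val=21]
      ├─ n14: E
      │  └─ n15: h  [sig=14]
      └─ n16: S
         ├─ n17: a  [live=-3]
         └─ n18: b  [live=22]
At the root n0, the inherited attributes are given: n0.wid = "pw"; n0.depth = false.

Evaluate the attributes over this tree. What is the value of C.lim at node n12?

1. n0.wid = "pw"  [given at root]
2. n0.depth = false  [given at root]
3. n1.fin = "rpw"  ["r" ++ S.wid]
4. n1.mk = 13  [13]
5. n2.val = 15  [terminal]
6. n3.off = true  [C.mk > 12]
7. n3.wid = "wy"  ["wy"]
8. n4.sig = true  [terminal]
9. n3.cnt = 6  [len(E.wid) + 4]
10. n1.pre = "xn"  ["xn"]
11. n1.lim = 5  [c.val - 10]
12. n5.env = false  [C.lim > 5]
13. n6.val = -6  [terminal]
14. n9.live = 6  [terminal]
15. n10.live = -6  [terminal]
16. n11.live = 15  [terminal]
17. n8.env = "yp"  ["yp"]
18. n8.idx = "nk"  ["nk"]
19. n7.live = false  [false]
20. n7.mk = "vu"  ["vu"]
21. n7.env = 29  [len(B.idx) + 27]
22. n7.lim = "wnk"  ["w" ++ B.idx]
23. n12.fin = "zvu"  ["z" ++ D.mk]
24. n12.mk = 23  [c.val + 29]
25. n13.val = 21  [terminal]
26. n14.off = false  [C.mk == c.val]
27. n14.wid = "zvuu"  [C.fin ++ "u"]
28. n15.sig = 14  [terminal]
29. n14.cnt = 5  [len(E.wid) + 1]
30. n16.wid = "uzvu"  ["u" ++ C.fin]
31. n16.depth = true  [C.mk > 22]
32. n17.live = -3  [terminal]
33. n18.live = 22  [terminal]
34. n16.acc = 22  [a.live + b.live + 3]
35. n16.live = 6  [b.live * 2 - 38]
36. n12.pre = "pzvu"  ["p" ++ C.fin]
37. n12.lim = 25  [E.cnt + 20]
38. n5.acc = 30  [30]
39. n0.acc = 2  [A.acc * 2 - 58]
40. n0.live = 26  [(if S.depth then C.lim else A.acc) - 4]

25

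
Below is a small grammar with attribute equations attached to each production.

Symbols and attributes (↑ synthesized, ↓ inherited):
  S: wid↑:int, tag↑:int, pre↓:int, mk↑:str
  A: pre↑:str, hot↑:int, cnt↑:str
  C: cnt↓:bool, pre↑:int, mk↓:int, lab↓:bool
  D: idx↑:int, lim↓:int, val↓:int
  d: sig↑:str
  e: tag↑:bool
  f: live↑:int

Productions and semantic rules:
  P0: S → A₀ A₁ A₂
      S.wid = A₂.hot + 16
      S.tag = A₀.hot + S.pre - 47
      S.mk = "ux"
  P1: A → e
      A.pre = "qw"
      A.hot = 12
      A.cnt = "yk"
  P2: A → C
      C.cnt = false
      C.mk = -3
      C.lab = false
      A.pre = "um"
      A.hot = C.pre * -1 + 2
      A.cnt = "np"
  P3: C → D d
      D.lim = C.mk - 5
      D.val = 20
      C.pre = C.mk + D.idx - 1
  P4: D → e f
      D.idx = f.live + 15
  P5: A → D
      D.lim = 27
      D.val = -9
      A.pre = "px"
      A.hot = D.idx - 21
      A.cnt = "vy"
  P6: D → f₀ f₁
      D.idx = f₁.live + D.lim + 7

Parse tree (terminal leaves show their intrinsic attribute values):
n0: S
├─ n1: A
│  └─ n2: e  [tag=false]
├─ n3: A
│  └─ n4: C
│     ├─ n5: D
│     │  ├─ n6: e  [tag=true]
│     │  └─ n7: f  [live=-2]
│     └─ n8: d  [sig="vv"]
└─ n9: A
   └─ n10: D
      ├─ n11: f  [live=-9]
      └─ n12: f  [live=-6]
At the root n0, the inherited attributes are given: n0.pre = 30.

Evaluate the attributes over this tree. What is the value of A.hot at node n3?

1. n0.pre = 30  [given at root]
2. n2.tag = false  [terminal]
3. n1.pre = "qw"  ["qw"]
4. n1.hot = 12  [12]
5. n1.cnt = "yk"  ["yk"]
6. n4.cnt = false  [false]
7. n4.mk = -3  [-3]
8. n4.lab = false  [false]
9. n5.lim = -8  [C.mk - 5]
10. n5.val = 20  [20]
11. n6.tag = true  [terminal]
12. n7.live = -2  [terminal]
13. n5.idx = 13  [f.live + 15]
14. n8.sig = "vv"  [terminal]
15. n4.pre = 9  [C.mk + D.idx - 1]
16. n3.pre = "um"  ["um"]
17. n3.hot = -7  [C.pre * -1 + 2]
18. n3.cnt = "np"  ["np"]
19. n10.lim = 27  [27]
20. n10.val = -9  [-9]
21. n11.live = -9  [terminal]
22. n12.live = -6  [terminal]
23. n10.idx = 28  [f₁.live + D.lim + 7]
24. n9.pre = "px"  ["px"]
25. n9.hot = 7  [D.idx - 21]
26. n9.cnt = "vy"  ["vy"]
27. n0.wid = 23  [A₂.hot + 16]
28. n0.tag = -5  [A₀.hot + S.pre - 47]
29. n0.mk = "ux"  ["ux"]

-7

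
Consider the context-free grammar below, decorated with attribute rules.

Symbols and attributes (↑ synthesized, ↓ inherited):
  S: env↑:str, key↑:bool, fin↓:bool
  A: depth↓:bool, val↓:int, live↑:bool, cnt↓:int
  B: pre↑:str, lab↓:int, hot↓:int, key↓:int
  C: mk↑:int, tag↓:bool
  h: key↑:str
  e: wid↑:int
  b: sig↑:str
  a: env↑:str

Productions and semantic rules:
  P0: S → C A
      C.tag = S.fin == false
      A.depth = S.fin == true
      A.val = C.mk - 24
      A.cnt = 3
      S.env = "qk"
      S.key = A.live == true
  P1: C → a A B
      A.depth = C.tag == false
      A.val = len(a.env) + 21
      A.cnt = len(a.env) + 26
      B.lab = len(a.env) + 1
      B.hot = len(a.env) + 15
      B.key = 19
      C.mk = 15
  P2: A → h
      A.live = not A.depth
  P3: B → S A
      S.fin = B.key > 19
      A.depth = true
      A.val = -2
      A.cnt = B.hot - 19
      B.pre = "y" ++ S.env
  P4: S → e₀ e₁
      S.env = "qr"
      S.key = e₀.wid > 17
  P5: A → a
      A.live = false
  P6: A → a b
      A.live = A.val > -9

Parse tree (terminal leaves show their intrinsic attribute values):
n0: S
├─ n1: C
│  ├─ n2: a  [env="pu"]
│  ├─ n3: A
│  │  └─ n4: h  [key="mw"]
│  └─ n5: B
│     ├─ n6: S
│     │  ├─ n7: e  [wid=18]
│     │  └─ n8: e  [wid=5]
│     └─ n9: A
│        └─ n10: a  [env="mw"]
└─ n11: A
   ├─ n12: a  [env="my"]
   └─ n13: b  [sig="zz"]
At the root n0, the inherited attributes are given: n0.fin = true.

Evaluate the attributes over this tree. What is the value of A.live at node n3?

1. n0.fin = true  [given at root]
2. n1.tag = false  [S.fin == false]
3. n2.env = "pu"  [terminal]
4. n3.depth = true  [C.tag == false]
5. n3.val = 23  [len(a.env) + 21]
6. n3.cnt = 28  [len(a.env) + 26]
7. n4.key = "mw"  [terminal]
8. n3.live = false  [not A.depth]
9. n5.lab = 3  [len(a.env) + 1]
10. n5.hot = 17  [len(a.env) + 15]
11. n5.key = 19  [19]
12. n6.fin = false  [B.key > 19]
13. n7.wid = 18  [terminal]
14. n8.wid = 5  [terminal]
15. n6.env = "qr"  ["qr"]
16. n6.key = true  [e₀.wid > 17]
17. n9.depth = true  [true]
18. n9.val = -2  [-2]
19. n9.cnt = -2  [B.hot - 19]
20. n10.env = "mw"  [terminal]
21. n9.live = false  [false]
22. n5.pre = "yqr"  ["y" ++ S.env]
23. n1.mk = 15  [15]
24. n11.depth = true  [S.fin == true]
25. n11.val = -9  [C.mk - 24]
26. n11.cnt = 3  [3]
27. n12.env = "my"  [terminal]
28. n13.sig = "zz"  [terminal]
29. n11.live = false  [A.val > -9]
30. n0.env = "qk"  ["qk"]
31. n0.key = false  [A.live == true]

false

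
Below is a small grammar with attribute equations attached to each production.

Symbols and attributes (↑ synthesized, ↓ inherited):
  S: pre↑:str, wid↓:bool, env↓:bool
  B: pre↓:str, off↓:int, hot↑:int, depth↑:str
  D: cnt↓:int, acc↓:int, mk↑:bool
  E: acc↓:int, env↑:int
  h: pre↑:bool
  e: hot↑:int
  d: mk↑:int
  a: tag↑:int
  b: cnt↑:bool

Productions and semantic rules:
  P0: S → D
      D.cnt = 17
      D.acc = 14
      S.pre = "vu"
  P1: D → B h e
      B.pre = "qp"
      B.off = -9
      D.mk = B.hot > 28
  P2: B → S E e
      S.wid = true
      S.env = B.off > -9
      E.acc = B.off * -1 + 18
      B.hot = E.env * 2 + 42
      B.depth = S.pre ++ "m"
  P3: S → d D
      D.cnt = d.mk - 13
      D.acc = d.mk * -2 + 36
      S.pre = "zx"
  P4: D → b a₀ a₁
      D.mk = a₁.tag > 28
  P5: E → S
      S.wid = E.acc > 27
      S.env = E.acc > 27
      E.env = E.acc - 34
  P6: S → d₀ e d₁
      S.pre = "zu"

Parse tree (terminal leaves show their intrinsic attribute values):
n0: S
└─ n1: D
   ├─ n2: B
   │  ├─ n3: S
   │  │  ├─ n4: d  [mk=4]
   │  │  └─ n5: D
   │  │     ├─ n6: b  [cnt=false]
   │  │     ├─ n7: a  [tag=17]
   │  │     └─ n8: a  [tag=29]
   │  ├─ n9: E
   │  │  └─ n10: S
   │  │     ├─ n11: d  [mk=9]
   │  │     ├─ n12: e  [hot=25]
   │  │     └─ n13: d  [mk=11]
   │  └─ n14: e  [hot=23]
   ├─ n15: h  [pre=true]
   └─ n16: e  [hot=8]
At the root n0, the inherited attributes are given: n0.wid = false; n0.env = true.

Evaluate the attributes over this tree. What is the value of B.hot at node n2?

28

1. n0.wid = false  [given at root]
2. n0.env = true  [given at root]
3. n1.cnt = 17  [17]
4. n1.acc = 14  [14]
5. n2.pre = "qp"  ["qp"]
6. n2.off = -9  [-9]
7. n3.wid = true  [true]
8. n3.env = false  [B.off > -9]
9. n4.mk = 4  [terminal]
10. n5.cnt = -9  [d.mk - 13]
11. n5.acc = 28  [d.mk * -2 + 36]
12. n6.cnt = false  [terminal]
13. n7.tag = 17  [terminal]
14. n8.tag = 29  [terminal]
15. n5.mk = true  [a₁.tag > 28]
16. n3.pre = "zx"  ["zx"]
17. n9.acc = 27  [B.off * -1 + 18]
18. n10.wid = false  [E.acc > 27]
19. n10.env = false  [E.acc > 27]
20. n11.mk = 9  [terminal]
21. n12.hot = 25  [terminal]
22. n13.mk = 11  [terminal]
23. n10.pre = "zu"  ["zu"]
24. n9.env = -7  [E.acc - 34]
25. n14.hot = 23  [terminal]
26. n2.hot = 28  [E.env * 2 + 42]
27. n2.depth = "zxm"  [S.pre ++ "m"]
28. n15.pre = true  [terminal]
29. n16.hot = 8  [terminal]
30. n1.mk = false  [B.hot > 28]
31. n0.pre = "vu"  ["vu"]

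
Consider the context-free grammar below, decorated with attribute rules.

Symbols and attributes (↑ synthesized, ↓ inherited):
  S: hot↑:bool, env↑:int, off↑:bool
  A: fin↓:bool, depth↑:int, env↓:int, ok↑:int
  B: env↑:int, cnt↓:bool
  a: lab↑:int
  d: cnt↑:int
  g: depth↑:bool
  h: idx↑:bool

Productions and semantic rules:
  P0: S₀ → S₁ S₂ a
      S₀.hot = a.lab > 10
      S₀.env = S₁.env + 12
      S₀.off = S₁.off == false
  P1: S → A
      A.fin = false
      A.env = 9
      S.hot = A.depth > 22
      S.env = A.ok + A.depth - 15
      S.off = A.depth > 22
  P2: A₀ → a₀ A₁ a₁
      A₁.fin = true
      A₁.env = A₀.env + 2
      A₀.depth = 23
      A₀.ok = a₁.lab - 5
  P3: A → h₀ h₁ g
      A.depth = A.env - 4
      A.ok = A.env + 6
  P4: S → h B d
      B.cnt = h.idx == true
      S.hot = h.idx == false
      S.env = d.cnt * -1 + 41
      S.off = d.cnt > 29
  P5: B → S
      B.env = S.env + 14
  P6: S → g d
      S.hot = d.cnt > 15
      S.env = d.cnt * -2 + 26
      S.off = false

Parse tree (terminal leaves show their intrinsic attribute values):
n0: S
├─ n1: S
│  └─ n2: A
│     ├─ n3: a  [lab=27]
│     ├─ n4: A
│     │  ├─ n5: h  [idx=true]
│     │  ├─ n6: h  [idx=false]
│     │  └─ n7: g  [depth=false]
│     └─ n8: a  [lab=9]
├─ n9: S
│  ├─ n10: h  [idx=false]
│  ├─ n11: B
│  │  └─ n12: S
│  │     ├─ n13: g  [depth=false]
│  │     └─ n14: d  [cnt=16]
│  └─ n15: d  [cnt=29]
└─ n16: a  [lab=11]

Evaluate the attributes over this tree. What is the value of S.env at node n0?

1. n2.fin = false  [false]
2. n2.env = 9  [9]
3. n3.lab = 27  [terminal]
4. n4.fin = true  [true]
5. n4.env = 11  [A₀.env + 2]
6. n5.idx = true  [terminal]
7. n6.idx = false  [terminal]
8. n7.depth = false  [terminal]
9. n4.depth = 7  [A.env - 4]
10. n4.ok = 17  [A.env + 6]
11. n8.lab = 9  [terminal]
12. n2.depth = 23  [23]
13. n2.ok = 4  [a₁.lab - 5]
14. n1.hot = true  [A.depth > 22]
15. n1.env = 12  [A.ok + A.depth - 15]
16. n1.off = true  [A.depth > 22]
17. n10.idx = false  [terminal]
18. n11.cnt = false  [h.idx == true]
19. n13.depth = false  [terminal]
20. n14.cnt = 16  [terminal]
21. n12.hot = true  [d.cnt > 15]
22. n12.env = -6  [d.cnt * -2 + 26]
23. n12.off = false  [false]
24. n11.env = 8  [S.env + 14]
25. n15.cnt = 29  [terminal]
26. n9.hot = true  [h.idx == false]
27. n9.env = 12  [d.cnt * -1 + 41]
28. n9.off = false  [d.cnt > 29]
29. n16.lab = 11  [terminal]
30. n0.hot = true  [a.lab > 10]
31. n0.env = 24  [S₁.env + 12]
32. n0.off = false  [S₁.off == false]

24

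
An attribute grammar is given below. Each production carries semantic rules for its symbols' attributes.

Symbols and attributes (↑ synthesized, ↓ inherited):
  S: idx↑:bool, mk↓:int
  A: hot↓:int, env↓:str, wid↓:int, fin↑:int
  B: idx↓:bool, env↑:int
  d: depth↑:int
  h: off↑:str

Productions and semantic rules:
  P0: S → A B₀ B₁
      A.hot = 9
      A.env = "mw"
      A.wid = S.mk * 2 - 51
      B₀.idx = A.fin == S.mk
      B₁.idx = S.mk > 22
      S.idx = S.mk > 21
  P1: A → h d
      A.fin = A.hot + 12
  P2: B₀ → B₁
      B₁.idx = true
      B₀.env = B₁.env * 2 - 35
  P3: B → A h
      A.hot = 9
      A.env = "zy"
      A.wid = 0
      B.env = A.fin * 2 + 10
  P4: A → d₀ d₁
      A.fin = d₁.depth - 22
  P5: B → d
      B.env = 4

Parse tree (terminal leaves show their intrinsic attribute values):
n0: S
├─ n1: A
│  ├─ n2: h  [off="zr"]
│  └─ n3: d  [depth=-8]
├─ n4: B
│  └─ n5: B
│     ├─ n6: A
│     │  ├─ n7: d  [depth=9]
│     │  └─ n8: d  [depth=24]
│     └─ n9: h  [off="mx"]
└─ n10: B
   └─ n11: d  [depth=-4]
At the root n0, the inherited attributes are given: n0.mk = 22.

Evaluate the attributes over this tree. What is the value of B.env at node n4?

-7

1. n0.mk = 22  [given at root]
2. n1.hot = 9  [9]
3. n1.env = "mw"  ["mw"]
4. n1.wid = -7  [S.mk * 2 - 51]
5. n2.off = "zr"  [terminal]
6. n3.depth = -8  [terminal]
7. n1.fin = 21  [A.hot + 12]
8. n4.idx = false  [A.fin == S.mk]
9. n5.idx = true  [true]
10. n6.hot = 9  [9]
11. n6.env = "zy"  ["zy"]
12. n6.wid = 0  [0]
13. n7.depth = 9  [terminal]
14. n8.depth = 24  [terminal]
15. n6.fin = 2  [d₁.depth - 22]
16. n9.off = "mx"  [terminal]
17. n5.env = 14  [A.fin * 2 + 10]
18. n4.env = -7  [B₁.env * 2 - 35]
19. n10.idx = false  [S.mk > 22]
20. n11.depth = -4  [terminal]
21. n10.env = 4  [4]
22. n0.idx = true  [S.mk > 21]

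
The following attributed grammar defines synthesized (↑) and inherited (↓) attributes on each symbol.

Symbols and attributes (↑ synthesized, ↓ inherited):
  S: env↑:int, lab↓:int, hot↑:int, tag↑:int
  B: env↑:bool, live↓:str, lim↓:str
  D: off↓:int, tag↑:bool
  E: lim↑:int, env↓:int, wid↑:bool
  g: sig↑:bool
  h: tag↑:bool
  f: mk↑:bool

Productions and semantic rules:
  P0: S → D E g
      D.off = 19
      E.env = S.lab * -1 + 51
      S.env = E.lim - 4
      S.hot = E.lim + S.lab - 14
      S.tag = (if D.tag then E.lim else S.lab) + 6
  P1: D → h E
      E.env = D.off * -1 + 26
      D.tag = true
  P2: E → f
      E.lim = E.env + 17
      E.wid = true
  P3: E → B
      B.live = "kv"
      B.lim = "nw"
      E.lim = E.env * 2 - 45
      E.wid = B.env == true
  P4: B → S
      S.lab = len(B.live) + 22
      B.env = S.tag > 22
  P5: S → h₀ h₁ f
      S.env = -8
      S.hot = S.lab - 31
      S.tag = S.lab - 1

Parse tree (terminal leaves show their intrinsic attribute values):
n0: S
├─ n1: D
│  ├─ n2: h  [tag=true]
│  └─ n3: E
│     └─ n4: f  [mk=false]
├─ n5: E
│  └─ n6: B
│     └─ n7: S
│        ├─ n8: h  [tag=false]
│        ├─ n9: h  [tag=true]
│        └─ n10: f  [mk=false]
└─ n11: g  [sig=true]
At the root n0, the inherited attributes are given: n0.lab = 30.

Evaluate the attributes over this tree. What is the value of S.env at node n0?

-7

1. n0.lab = 30  [given at root]
2. n1.off = 19  [19]
3. n2.tag = true  [terminal]
4. n3.env = 7  [D.off * -1 + 26]
5. n4.mk = false  [terminal]
6. n3.lim = 24  [E.env + 17]
7. n3.wid = true  [true]
8. n1.tag = true  [true]
9. n5.env = 21  [S.lab * -1 + 51]
10. n6.live = "kv"  ["kv"]
11. n6.lim = "nw"  ["nw"]
12. n7.lab = 24  [len(B.live) + 22]
13. n8.tag = false  [terminal]
14. n9.tag = true  [terminal]
15. n10.mk = false  [terminal]
16. n7.env = -8  [-8]
17. n7.hot = -7  [S.lab - 31]
18. n7.tag = 23  [S.lab - 1]
19. n6.env = true  [S.tag > 22]
20. n5.lim = -3  [E.env * 2 - 45]
21. n5.wid = true  [B.env == true]
22. n11.sig = true  [terminal]
23. n0.env = -7  [E.lim - 4]
24. n0.hot = 13  [E.lim + S.lab - 14]
25. n0.tag = 3  [(if D.tag then E.lim else S.lab) + 6]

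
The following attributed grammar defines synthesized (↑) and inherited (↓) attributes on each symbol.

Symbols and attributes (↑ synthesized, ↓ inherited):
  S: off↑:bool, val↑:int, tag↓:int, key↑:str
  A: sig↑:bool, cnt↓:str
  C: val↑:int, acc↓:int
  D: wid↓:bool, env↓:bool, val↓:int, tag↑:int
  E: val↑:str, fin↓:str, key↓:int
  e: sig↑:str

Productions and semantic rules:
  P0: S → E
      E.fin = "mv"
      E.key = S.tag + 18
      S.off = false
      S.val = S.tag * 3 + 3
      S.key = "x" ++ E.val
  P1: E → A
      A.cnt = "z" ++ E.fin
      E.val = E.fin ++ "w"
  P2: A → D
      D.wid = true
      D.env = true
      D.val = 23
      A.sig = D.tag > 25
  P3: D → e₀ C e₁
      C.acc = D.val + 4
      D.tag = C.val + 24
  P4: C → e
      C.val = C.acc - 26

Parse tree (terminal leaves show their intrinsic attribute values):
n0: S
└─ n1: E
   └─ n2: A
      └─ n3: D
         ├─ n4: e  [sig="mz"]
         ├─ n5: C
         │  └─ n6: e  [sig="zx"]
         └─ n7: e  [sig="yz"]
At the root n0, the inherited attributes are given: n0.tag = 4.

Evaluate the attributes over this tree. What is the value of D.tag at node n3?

1. n0.tag = 4  [given at root]
2. n1.fin = "mv"  ["mv"]
3. n1.key = 22  [S.tag + 18]
4. n2.cnt = "zmv"  ["z" ++ E.fin]
5. n3.wid = true  [true]
6. n3.env = true  [true]
7. n3.val = 23  [23]
8. n4.sig = "mz"  [terminal]
9. n5.acc = 27  [D.val + 4]
10. n6.sig = "zx"  [terminal]
11. n5.val = 1  [C.acc - 26]
12. n7.sig = "yz"  [terminal]
13. n3.tag = 25  [C.val + 24]
14. n2.sig = false  [D.tag > 25]
15. n1.val = "mvw"  [E.fin ++ "w"]
16. n0.off = false  [false]
17. n0.val = 15  [S.tag * 3 + 3]
18. n0.key = "xmvw"  ["x" ++ E.val]

25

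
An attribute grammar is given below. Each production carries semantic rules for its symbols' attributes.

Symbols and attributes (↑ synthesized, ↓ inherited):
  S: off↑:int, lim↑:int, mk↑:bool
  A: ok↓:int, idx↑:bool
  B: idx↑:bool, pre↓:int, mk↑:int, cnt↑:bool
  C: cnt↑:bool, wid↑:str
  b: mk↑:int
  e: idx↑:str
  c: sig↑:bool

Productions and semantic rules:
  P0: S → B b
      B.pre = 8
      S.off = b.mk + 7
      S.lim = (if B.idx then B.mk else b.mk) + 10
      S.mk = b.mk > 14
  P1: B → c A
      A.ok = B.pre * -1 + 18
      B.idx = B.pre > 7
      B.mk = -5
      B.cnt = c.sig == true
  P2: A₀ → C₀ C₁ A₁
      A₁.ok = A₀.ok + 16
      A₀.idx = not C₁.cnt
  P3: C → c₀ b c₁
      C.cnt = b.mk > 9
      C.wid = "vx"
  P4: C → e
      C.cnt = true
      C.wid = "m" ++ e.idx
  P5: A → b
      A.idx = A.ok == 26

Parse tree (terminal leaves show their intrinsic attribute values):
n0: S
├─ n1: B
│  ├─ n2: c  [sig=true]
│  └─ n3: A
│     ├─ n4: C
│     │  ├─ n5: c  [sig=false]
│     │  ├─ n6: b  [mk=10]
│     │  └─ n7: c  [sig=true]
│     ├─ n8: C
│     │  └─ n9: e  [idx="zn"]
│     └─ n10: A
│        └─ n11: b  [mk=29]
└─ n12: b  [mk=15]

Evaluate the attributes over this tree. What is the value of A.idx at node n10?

1. n1.pre = 8  [8]
2. n2.sig = true  [terminal]
3. n3.ok = 10  [B.pre * -1 + 18]
4. n5.sig = false  [terminal]
5. n6.mk = 10  [terminal]
6. n7.sig = true  [terminal]
7. n4.cnt = true  [b.mk > 9]
8. n4.wid = "vx"  ["vx"]
9. n9.idx = "zn"  [terminal]
10. n8.cnt = true  [true]
11. n8.wid = "mzn"  ["m" ++ e.idx]
12. n10.ok = 26  [A₀.ok + 16]
13. n11.mk = 29  [terminal]
14. n10.idx = true  [A.ok == 26]
15. n3.idx = false  [not C₁.cnt]
16. n1.idx = true  [B.pre > 7]
17. n1.mk = -5  [-5]
18. n1.cnt = true  [c.sig == true]
19. n12.mk = 15  [terminal]
20. n0.off = 22  [b.mk + 7]
21. n0.lim = 5  [(if B.idx then B.mk else b.mk) + 10]
22. n0.mk = true  [b.mk > 14]

true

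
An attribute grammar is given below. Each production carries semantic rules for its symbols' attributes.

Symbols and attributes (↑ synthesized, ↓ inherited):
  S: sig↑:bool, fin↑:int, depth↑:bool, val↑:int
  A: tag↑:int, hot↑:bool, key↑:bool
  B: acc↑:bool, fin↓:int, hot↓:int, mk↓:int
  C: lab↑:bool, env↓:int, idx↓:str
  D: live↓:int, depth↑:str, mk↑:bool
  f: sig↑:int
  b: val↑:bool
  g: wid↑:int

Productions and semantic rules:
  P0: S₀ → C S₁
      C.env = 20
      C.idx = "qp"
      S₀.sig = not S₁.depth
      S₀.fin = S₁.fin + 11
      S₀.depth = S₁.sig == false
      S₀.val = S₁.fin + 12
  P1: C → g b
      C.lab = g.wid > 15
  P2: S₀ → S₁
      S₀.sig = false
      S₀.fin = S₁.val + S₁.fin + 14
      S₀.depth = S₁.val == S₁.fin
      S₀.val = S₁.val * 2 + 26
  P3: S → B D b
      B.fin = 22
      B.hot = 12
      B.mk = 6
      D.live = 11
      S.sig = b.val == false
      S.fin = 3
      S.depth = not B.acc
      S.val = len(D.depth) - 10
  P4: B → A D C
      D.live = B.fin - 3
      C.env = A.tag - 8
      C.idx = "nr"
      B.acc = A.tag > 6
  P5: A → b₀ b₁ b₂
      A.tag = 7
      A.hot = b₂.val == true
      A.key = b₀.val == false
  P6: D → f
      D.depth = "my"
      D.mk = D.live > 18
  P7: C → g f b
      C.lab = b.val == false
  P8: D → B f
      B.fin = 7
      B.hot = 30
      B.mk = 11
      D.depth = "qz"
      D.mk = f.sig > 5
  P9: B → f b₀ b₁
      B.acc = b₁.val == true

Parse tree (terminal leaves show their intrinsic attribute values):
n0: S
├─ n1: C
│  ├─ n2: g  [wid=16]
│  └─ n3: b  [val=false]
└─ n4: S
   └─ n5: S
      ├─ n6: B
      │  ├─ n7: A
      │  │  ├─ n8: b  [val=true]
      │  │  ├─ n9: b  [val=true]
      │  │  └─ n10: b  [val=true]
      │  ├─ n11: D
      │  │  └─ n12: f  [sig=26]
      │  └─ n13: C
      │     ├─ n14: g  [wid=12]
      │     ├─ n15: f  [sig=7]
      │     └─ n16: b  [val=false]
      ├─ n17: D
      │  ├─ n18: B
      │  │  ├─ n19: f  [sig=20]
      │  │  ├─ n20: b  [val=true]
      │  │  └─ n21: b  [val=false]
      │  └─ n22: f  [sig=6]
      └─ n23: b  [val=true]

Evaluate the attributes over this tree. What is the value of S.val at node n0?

1. n1.env = 20  [20]
2. n1.idx = "qp"  ["qp"]
3. n2.wid = 16  [terminal]
4. n3.val = false  [terminal]
5. n1.lab = true  [g.wid > 15]
6. n6.fin = 22  [22]
7. n6.hot = 12  [12]
8. n6.mk = 6  [6]
9. n8.val = true  [terminal]
10. n9.val = true  [terminal]
11. n10.val = true  [terminal]
12. n7.tag = 7  [7]
13. n7.hot = true  [b₂.val == true]
14. n7.key = false  [b₀.val == false]
15. n11.live = 19  [B.fin - 3]
16. n12.sig = 26  [terminal]
17. n11.depth = "my"  ["my"]
18. n11.mk = true  [D.live > 18]
19. n13.env = -1  [A.tag - 8]
20. n13.idx = "nr"  ["nr"]
21. n14.wid = 12  [terminal]
22. n15.sig = 7  [terminal]
23. n16.val = false  [terminal]
24. n13.lab = true  [b.val == false]
25. n6.acc = true  [A.tag > 6]
26. n17.live = 11  [11]
27. n18.fin = 7  [7]
28. n18.hot = 30  [30]
29. n18.mk = 11  [11]
30. n19.sig = 20  [terminal]
31. n20.val = true  [terminal]
32. n21.val = false  [terminal]
33. n18.acc = false  [b₁.val == true]
34. n22.sig = 6  [terminal]
35. n17.depth = "qz"  ["qz"]
36. n17.mk = true  [f.sig > 5]
37. n23.val = true  [terminal]
38. n5.sig = false  [b.val == false]
39. n5.fin = 3  [3]
40. n5.depth = false  [not B.acc]
41. n5.val = -8  [len(D.depth) - 10]
42. n4.sig = false  [false]
43. n4.fin = 9  [S₁.val + S₁.fin + 14]
44. n4.depth = false  [S₁.val == S₁.fin]
45. n4.val = 10  [S₁.val * 2 + 26]
46. n0.sig = true  [not S₁.depth]
47. n0.fin = 20  [S₁.fin + 11]
48. n0.depth = true  [S₁.sig == false]
49. n0.val = 21  [S₁.fin + 12]

21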